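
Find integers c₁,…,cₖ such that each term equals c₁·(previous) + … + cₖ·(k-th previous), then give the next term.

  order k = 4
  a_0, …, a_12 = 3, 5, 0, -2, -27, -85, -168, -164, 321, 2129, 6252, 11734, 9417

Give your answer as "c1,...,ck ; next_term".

3,-3,-3,-2 ; -29965

  a_4 = 3·-2 + -3·0 + -3·5 + -2·3 = -27
  a_5 = 3·-27 + -3·-2 + -3·0 + -2·5 = -85
  a_6 = 3·-85 + -3·-27 + -3·-2 + -2·0 = -168
  a_7 = 3·-168 + -3·-85 + -3·-27 + -2·-2 = -164
  a_8 = 3·-164 + -3·-168 + -3·-85 + -2·-27 = 321
  a_9 = 3·321 + -3·-164 + -3·-168 + -2·-85 = 2129
  a_10 = 3·2129 + -3·321 + -3·-164 + -2·-168 = 6252
  a_11 = 3·6252 + -3·2129 + -3·321 + -2·-164 = 11734
  a_12 = 3·11734 + -3·6252 + -3·2129 + -2·321 = 9417
  a_13 = 3·9417 + -3·11734 + -3·6252 + -2·2129 = -29965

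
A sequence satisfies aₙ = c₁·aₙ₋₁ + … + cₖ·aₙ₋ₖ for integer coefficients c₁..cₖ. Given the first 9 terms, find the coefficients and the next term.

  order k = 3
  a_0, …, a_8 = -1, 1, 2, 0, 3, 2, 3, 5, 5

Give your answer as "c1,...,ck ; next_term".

0,1,1 ; 8

  a_3 = 0·2 + 1·1 + 1·-1 = 0
  a_4 = 0·0 + 1·2 + 1·1 = 3
  a_5 = 0·3 + 1·0 + 1·2 = 2
  a_6 = 0·2 + 1·3 + 1·0 = 3
  a_7 = 0·3 + 1·2 + 1·3 = 5
  a_8 = 0·5 + 1·3 + 1·2 = 5
  a_9 = 0·5 + 1·5 + 1·3 = 8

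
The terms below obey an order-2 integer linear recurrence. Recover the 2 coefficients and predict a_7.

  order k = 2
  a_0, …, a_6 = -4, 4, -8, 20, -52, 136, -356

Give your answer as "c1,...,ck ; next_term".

  a_2 = -3·4 + -1·-4 = -8
  a_3 = -3·-8 + -1·4 = 20
  a_4 = -3·20 + -1·-8 = -52
  a_5 = -3·-52 + -1·20 = 136
  a_6 = -3·136 + -1·-52 = -356
  a_7 = -3·-356 + -1·136 = 932

-3,-1 ; 932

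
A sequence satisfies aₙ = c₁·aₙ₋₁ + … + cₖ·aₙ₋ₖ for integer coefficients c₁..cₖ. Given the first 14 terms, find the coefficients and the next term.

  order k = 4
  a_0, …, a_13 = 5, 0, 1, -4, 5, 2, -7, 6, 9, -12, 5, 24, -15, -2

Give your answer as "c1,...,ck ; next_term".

0,0,2,1 ; 53

  a_4 = 0·-4 + 0·1 + 2·0 + 1·5 = 5
  a_5 = 0·5 + 0·-4 + 2·1 + 1·0 = 2
  a_6 = 0·2 + 0·5 + 2·-4 + 1·1 = -7
  a_7 = 0·-7 + 0·2 + 2·5 + 1·-4 = 6
  a_8 = 0·6 + 0·-7 + 2·2 + 1·5 = 9
  a_9 = 0·9 + 0·6 + 2·-7 + 1·2 = -12
  a_10 = 0·-12 + 0·9 + 2·6 + 1·-7 = 5
  a_11 = 0·5 + 0·-12 + 2·9 + 1·6 = 24
  a_12 = 0·24 + 0·5 + 2·-12 + 1·9 = -15
  a_13 = 0·-15 + 0·24 + 2·5 + 1·-12 = -2
  a_14 = 0·-2 + 0·-15 + 2·24 + 1·5 = 53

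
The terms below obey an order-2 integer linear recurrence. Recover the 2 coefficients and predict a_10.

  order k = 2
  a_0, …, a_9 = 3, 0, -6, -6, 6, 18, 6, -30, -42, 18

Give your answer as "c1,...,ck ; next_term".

  a_2 = 1·0 + -2·3 = -6
  a_3 = 1·-6 + -2·0 = -6
  a_4 = 1·-6 + -2·-6 = 6
  a_5 = 1·6 + -2·-6 = 18
  a_6 = 1·18 + -2·6 = 6
  a_7 = 1·6 + -2·18 = -30
  a_8 = 1·-30 + -2·6 = -42
  a_9 = 1·-42 + -2·-30 = 18
  a_10 = 1·18 + -2·-42 = 102

1,-2 ; 102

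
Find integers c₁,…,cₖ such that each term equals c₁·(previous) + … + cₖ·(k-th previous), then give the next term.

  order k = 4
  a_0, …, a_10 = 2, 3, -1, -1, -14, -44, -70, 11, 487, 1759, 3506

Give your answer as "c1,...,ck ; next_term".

  a_4 = 3·-1 + -4·-1 + -3·3 + -3·2 = -14
  a_5 = 3·-14 + -4·-1 + -3·-1 + -3·3 = -44
  a_6 = 3·-44 + -4·-14 + -3·-1 + -3·-1 = -70
  a_7 = 3·-70 + -4·-44 + -3·-14 + -3·-1 = 11
  a_8 = 3·11 + -4·-70 + -3·-44 + -3·-14 = 487
  a_9 = 3·487 + -4·11 + -3·-70 + -3·-44 = 1759
  a_10 = 3·1759 + -4·487 + -3·11 + -3·-70 = 3506
  a_11 = 3·3506 + -4·1759 + -3·487 + -3·11 = 1988

3,-4,-3,-3 ; 1988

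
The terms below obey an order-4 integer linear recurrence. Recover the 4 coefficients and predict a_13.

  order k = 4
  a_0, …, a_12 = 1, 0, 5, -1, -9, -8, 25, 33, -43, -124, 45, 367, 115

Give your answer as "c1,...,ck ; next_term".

0,-2,-2,1 ; -948

  a_4 = 0·-1 + -2·5 + -2·0 + 1·1 = -9
  a_5 = 0·-9 + -2·-1 + -2·5 + 1·0 = -8
  a_6 = 0·-8 + -2·-9 + -2·-1 + 1·5 = 25
  a_7 = 0·25 + -2·-8 + -2·-9 + 1·-1 = 33
  a_8 = 0·33 + -2·25 + -2·-8 + 1·-9 = -43
  a_9 = 0·-43 + -2·33 + -2·25 + 1·-8 = -124
  a_10 = 0·-124 + -2·-43 + -2·33 + 1·25 = 45
  a_11 = 0·45 + -2·-124 + -2·-43 + 1·33 = 367
  a_12 = 0·367 + -2·45 + -2·-124 + 1·-43 = 115
  a_13 = 0·115 + -2·367 + -2·45 + 1·-124 = -948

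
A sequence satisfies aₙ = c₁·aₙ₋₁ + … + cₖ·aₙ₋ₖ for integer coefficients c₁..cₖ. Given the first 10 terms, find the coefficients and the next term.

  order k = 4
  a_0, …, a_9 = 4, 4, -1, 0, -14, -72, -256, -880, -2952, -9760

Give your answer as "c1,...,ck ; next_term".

  a_4 = 4·0 + -2·-1 + 0·4 + -4·4 = -14
  a_5 = 4·-14 + -2·0 + 0·-1 + -4·4 = -72
  a_6 = 4·-72 + -2·-14 + 0·0 + -4·-1 = -256
  a_7 = 4·-256 + -2·-72 + 0·-14 + -4·0 = -880
  a_8 = 4·-880 + -2·-256 + 0·-72 + -4·-14 = -2952
  a_9 = 4·-2952 + -2·-880 + 0·-256 + -4·-72 = -9760
  a_10 = 4·-9760 + -2·-2952 + 0·-880 + -4·-256 = -32112

4,-2,0,-4 ; -32112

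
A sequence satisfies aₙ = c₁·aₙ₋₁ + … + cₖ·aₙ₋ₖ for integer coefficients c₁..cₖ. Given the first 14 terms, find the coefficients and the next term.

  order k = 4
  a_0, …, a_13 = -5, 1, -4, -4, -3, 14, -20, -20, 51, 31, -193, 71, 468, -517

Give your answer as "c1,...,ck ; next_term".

  a_4 = -1·-4 + -2·-4 + 0·1 + 3·-5 = -3
  a_5 = -1·-3 + -2·-4 + 0·-4 + 3·1 = 14
  a_6 = -1·14 + -2·-3 + 0·-4 + 3·-4 = -20
  a_7 = -1·-20 + -2·14 + 0·-3 + 3·-4 = -20
  a_8 = -1·-20 + -2·-20 + 0·14 + 3·-3 = 51
  a_9 = -1·51 + -2·-20 + 0·-20 + 3·14 = 31
  a_10 = -1·31 + -2·51 + 0·-20 + 3·-20 = -193
  a_11 = -1·-193 + -2·31 + 0·51 + 3·-20 = 71
  a_12 = -1·71 + -2·-193 + 0·31 + 3·51 = 468
  a_13 = -1·468 + -2·71 + 0·-193 + 3·31 = -517
  a_14 = -1·-517 + -2·468 + 0·71 + 3·-193 = -998

-1,-2,0,3 ; -998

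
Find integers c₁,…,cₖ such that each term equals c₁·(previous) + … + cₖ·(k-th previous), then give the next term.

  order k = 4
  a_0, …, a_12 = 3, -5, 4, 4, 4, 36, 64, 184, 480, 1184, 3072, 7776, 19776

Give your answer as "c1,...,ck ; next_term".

  a_4 = 2·4 + 2·4 + 0·-5 + -4·3 = 4
  a_5 = 2·4 + 2·4 + 0·4 + -4·-5 = 36
  a_6 = 2·36 + 2·4 + 0·4 + -4·4 = 64
  a_7 = 2·64 + 2·36 + 0·4 + -4·4 = 184
  a_8 = 2·184 + 2·64 + 0·36 + -4·4 = 480
  a_9 = 2·480 + 2·184 + 0·64 + -4·36 = 1184
  a_10 = 2·1184 + 2·480 + 0·184 + -4·64 = 3072
  a_11 = 2·3072 + 2·1184 + 0·480 + -4·184 = 7776
  a_12 = 2·7776 + 2·3072 + 0·1184 + -4·480 = 19776
  a_13 = 2·19776 + 2·7776 + 0·3072 + -4·1184 = 50368

2,2,0,-4 ; 50368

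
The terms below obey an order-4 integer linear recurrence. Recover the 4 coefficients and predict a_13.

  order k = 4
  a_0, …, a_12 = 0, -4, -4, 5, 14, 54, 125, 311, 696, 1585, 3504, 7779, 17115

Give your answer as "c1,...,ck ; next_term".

2,2,-3,-1 ; 37691

  a_4 = 2·5 + 2·-4 + -3·-4 + -1·0 = 14
  a_5 = 2·14 + 2·5 + -3·-4 + -1·-4 = 54
  a_6 = 2·54 + 2·14 + -3·5 + -1·-4 = 125
  a_7 = 2·125 + 2·54 + -3·14 + -1·5 = 311
  a_8 = 2·311 + 2·125 + -3·54 + -1·14 = 696
  a_9 = 2·696 + 2·311 + -3·125 + -1·54 = 1585
  a_10 = 2·1585 + 2·696 + -3·311 + -1·125 = 3504
  a_11 = 2·3504 + 2·1585 + -3·696 + -1·311 = 7779
  a_12 = 2·7779 + 2·3504 + -3·1585 + -1·696 = 17115
  a_13 = 2·17115 + 2·7779 + -3·3504 + -1·1585 = 37691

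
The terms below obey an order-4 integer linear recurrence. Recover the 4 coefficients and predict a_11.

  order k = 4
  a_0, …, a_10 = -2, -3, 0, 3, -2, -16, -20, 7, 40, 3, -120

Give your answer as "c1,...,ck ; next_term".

  a_4 = 2·3 + -3·0 + 2·-3 + 1·-2 = -2
  a_5 = 2·-2 + -3·3 + 2·0 + 1·-3 = -16
  a_6 = 2·-16 + -3·-2 + 2·3 + 1·0 = -20
  a_7 = 2·-20 + -3·-16 + 2·-2 + 1·3 = 7
  a_8 = 2·7 + -3·-20 + 2·-16 + 1·-2 = 40
  a_9 = 2·40 + -3·7 + 2·-20 + 1·-16 = 3
  a_10 = 2·3 + -3·40 + 2·7 + 1·-20 = -120
  a_11 = 2·-120 + -3·3 + 2·40 + 1·7 = -162

2,-3,2,1 ; -162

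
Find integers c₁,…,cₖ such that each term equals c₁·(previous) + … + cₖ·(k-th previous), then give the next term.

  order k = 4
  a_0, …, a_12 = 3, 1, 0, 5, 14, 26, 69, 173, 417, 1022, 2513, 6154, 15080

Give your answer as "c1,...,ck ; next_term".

1,2,3,2 ; 36971

  a_4 = 1·5 + 2·0 + 3·1 + 2·3 = 14
  a_5 = 1·14 + 2·5 + 3·0 + 2·1 = 26
  a_6 = 1·26 + 2·14 + 3·5 + 2·0 = 69
  a_7 = 1·69 + 2·26 + 3·14 + 2·5 = 173
  a_8 = 1·173 + 2·69 + 3·26 + 2·14 = 417
  a_9 = 1·417 + 2·173 + 3·69 + 2·26 = 1022
  a_10 = 1·1022 + 2·417 + 3·173 + 2·69 = 2513
  a_11 = 1·2513 + 2·1022 + 3·417 + 2·173 = 6154
  a_12 = 1·6154 + 2·2513 + 3·1022 + 2·417 = 15080
  a_13 = 1·15080 + 2·6154 + 3·2513 + 2·1022 = 36971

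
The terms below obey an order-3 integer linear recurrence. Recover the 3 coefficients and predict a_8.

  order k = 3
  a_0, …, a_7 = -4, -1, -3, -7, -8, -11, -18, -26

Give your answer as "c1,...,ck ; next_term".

1,0,1 ; -37

  a_3 = 1·-3 + 0·-1 + 1·-4 = -7
  a_4 = 1·-7 + 0·-3 + 1·-1 = -8
  a_5 = 1·-8 + 0·-7 + 1·-3 = -11
  a_6 = 1·-11 + 0·-8 + 1·-7 = -18
  a_7 = 1·-18 + 0·-11 + 1·-8 = -26
  a_8 = 1·-26 + 0·-18 + 1·-11 = -37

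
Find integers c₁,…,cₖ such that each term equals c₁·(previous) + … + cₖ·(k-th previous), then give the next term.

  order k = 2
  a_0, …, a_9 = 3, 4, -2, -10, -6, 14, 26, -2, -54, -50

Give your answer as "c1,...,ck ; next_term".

  a_2 = 1·4 + -2·3 = -2
  a_3 = 1·-2 + -2·4 = -10
  a_4 = 1·-10 + -2·-2 = -6
  a_5 = 1·-6 + -2·-10 = 14
  a_6 = 1·14 + -2·-6 = 26
  a_7 = 1·26 + -2·14 = -2
  a_8 = 1·-2 + -2·26 = -54
  a_9 = 1·-54 + -2·-2 = -50
  a_10 = 1·-50 + -2·-54 = 58

1,-2 ; 58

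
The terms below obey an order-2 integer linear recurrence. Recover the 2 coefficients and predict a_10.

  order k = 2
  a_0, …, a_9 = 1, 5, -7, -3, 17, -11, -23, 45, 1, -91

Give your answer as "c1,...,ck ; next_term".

  a_2 = -1·5 + -2·1 = -7
  a_3 = -1·-7 + -2·5 = -3
  a_4 = -1·-3 + -2·-7 = 17
  a_5 = -1·17 + -2·-3 = -11
  a_6 = -1·-11 + -2·17 = -23
  a_7 = -1·-23 + -2·-11 = 45
  a_8 = -1·45 + -2·-23 = 1
  a_9 = -1·1 + -2·45 = -91
  a_10 = -1·-91 + -2·1 = 89

-1,-2 ; 89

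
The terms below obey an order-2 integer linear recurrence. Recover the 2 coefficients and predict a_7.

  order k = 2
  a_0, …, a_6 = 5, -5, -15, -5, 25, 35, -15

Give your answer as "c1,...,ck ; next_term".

  a_2 = 1·-5 + -2·5 = -15
  a_3 = 1·-15 + -2·-5 = -5
  a_4 = 1·-5 + -2·-15 = 25
  a_5 = 1·25 + -2·-5 = 35
  a_6 = 1·35 + -2·25 = -15
  a_7 = 1·-15 + -2·35 = -85

1,-2 ; -85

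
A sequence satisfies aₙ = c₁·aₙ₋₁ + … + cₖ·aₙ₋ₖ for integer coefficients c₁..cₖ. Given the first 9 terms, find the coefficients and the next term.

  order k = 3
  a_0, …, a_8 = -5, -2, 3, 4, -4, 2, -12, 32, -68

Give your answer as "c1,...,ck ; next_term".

  a_3 = -2·3 + 0·-2 + -2·-5 = 4
  a_4 = -2·4 + 0·3 + -2·-2 = -4
  a_5 = -2·-4 + 0·4 + -2·3 = 2
  a_6 = -2·2 + 0·-4 + -2·4 = -12
  a_7 = -2·-12 + 0·2 + -2·-4 = 32
  a_8 = -2·32 + 0·-12 + -2·2 = -68
  a_9 = -2·-68 + 0·32 + -2·-12 = 160

-2,0,-2 ; 160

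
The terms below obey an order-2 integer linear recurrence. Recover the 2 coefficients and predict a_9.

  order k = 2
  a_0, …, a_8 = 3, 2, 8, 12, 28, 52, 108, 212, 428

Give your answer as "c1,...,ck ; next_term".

1,2 ; 852

  a_2 = 1·2 + 2·3 = 8
  a_3 = 1·8 + 2·2 = 12
  a_4 = 1·12 + 2·8 = 28
  a_5 = 1·28 + 2·12 = 52
  a_6 = 1·52 + 2·28 = 108
  a_7 = 1·108 + 2·52 = 212
  a_8 = 1·212 + 2·108 = 428
  a_9 = 1·428 + 2·212 = 852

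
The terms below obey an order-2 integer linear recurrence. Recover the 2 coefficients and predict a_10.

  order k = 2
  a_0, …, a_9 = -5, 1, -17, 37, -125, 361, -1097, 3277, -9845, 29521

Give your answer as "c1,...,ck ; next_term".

  a_2 = -2·1 + 3·-5 = -17
  a_3 = -2·-17 + 3·1 = 37
  a_4 = -2·37 + 3·-17 = -125
  a_5 = -2·-125 + 3·37 = 361
  a_6 = -2·361 + 3·-125 = -1097
  a_7 = -2·-1097 + 3·361 = 3277
  a_8 = -2·3277 + 3·-1097 = -9845
  a_9 = -2·-9845 + 3·3277 = 29521
  a_10 = -2·29521 + 3·-9845 = -88577

-2,3 ; -88577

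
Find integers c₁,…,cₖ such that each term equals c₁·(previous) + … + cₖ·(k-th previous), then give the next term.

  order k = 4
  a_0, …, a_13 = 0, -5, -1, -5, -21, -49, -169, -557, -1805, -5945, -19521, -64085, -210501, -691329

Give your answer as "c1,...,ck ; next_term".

3,1,1,-4 ; -2270489

  a_4 = 3·-5 + 1·-1 + 1·-5 + -4·0 = -21
  a_5 = 3·-21 + 1·-5 + 1·-1 + -4·-5 = -49
  a_6 = 3·-49 + 1·-21 + 1·-5 + -4·-1 = -169
  a_7 = 3·-169 + 1·-49 + 1·-21 + -4·-5 = -557
  a_8 = 3·-557 + 1·-169 + 1·-49 + -4·-21 = -1805
  a_9 = 3·-1805 + 1·-557 + 1·-169 + -4·-49 = -5945
  a_10 = 3·-5945 + 1·-1805 + 1·-557 + -4·-169 = -19521
  a_11 = 3·-19521 + 1·-5945 + 1·-1805 + -4·-557 = -64085
  a_12 = 3·-64085 + 1·-19521 + 1·-5945 + -4·-1805 = -210501
  a_13 = 3·-210501 + 1·-64085 + 1·-19521 + -4·-5945 = -691329
  a_14 = 3·-691329 + 1·-210501 + 1·-64085 + -4·-19521 = -2270489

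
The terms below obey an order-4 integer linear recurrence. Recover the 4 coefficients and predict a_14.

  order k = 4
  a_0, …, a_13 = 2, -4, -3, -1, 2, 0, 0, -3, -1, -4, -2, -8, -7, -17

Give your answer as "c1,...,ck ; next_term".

1,1,-1,1 ; -18

  a_4 = 1·-1 + 1·-3 + -1·-4 + 1·2 = 2
  a_5 = 1·2 + 1·-1 + -1·-3 + 1·-4 = 0
  a_6 = 1·0 + 1·2 + -1·-1 + 1·-3 = 0
  a_7 = 1·0 + 1·0 + -1·2 + 1·-1 = -3
  a_8 = 1·-3 + 1·0 + -1·0 + 1·2 = -1
  a_9 = 1·-1 + 1·-3 + -1·0 + 1·0 = -4
  a_10 = 1·-4 + 1·-1 + -1·-3 + 1·0 = -2
  a_11 = 1·-2 + 1·-4 + -1·-1 + 1·-3 = -8
  a_12 = 1·-8 + 1·-2 + -1·-4 + 1·-1 = -7
  a_13 = 1·-7 + 1·-8 + -1·-2 + 1·-4 = -17
  a_14 = 1·-17 + 1·-7 + -1·-8 + 1·-2 = -18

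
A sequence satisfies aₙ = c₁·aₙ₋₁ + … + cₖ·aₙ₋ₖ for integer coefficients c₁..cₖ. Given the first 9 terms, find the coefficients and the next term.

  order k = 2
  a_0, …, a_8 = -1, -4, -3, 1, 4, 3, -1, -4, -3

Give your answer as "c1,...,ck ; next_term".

  a_2 = 1·-4 + -1·-1 = -3
  a_3 = 1·-3 + -1·-4 = 1
  a_4 = 1·1 + -1·-3 = 4
  a_5 = 1·4 + -1·1 = 3
  a_6 = 1·3 + -1·4 = -1
  a_7 = 1·-1 + -1·3 = -4
  a_8 = 1·-4 + -1·-1 = -3
  a_9 = 1·-3 + -1·-4 = 1

1,-1 ; 1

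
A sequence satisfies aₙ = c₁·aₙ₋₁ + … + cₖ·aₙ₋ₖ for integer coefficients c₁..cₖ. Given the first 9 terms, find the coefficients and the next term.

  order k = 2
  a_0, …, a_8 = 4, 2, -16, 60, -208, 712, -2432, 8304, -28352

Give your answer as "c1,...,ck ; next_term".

  a_2 = -4·2 + -2·4 = -16
  a_3 = -4·-16 + -2·2 = 60
  a_4 = -4·60 + -2·-16 = -208
  a_5 = -4·-208 + -2·60 = 712
  a_6 = -4·712 + -2·-208 = -2432
  a_7 = -4·-2432 + -2·712 = 8304
  a_8 = -4·8304 + -2·-2432 = -28352
  a_9 = -4·-28352 + -2·8304 = 96800

-4,-2 ; 96800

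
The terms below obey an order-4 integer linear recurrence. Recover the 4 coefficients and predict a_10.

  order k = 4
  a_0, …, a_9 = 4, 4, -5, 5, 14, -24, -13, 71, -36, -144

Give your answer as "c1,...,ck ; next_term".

0,-2,2,-1 ; 227

  a_4 = 0·5 + -2·-5 + 2·4 + -1·4 = 14
  a_5 = 0·14 + -2·5 + 2·-5 + -1·4 = -24
  a_6 = 0·-24 + -2·14 + 2·5 + -1·-5 = -13
  a_7 = 0·-13 + -2·-24 + 2·14 + -1·5 = 71
  a_8 = 0·71 + -2·-13 + 2·-24 + -1·14 = -36
  a_9 = 0·-36 + -2·71 + 2·-13 + -1·-24 = -144
  a_10 = 0·-144 + -2·-36 + 2·71 + -1·-13 = 227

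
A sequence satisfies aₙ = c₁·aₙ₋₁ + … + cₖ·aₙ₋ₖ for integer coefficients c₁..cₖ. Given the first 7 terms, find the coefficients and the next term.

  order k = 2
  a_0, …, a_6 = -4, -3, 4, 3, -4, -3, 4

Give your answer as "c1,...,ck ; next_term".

  a_2 = 0·-3 + -1·-4 = 4
  a_3 = 0·4 + -1·-3 = 3
  a_4 = 0·3 + -1·4 = -4
  a_5 = 0·-4 + -1·3 = -3
  a_6 = 0·-3 + -1·-4 = 4
  a_7 = 0·4 + -1·-3 = 3

0,-1 ; 3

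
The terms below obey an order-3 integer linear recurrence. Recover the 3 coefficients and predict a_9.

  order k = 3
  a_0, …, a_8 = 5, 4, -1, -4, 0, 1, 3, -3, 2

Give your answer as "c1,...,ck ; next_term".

-1,0,-1 ; -5

  a_3 = -1·-1 + 0·4 + -1·5 = -4
  a_4 = -1·-4 + 0·-1 + -1·4 = 0
  a_5 = -1·0 + 0·-4 + -1·-1 = 1
  a_6 = -1·1 + 0·0 + -1·-4 = 3
  a_7 = -1·3 + 0·1 + -1·0 = -3
  a_8 = -1·-3 + 0·3 + -1·1 = 2
  a_9 = -1·2 + 0·-3 + -1·3 = -5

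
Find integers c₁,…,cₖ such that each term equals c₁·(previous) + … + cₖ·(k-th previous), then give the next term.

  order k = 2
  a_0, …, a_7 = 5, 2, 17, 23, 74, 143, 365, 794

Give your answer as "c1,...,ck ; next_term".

1,3 ; 1889

  a_2 = 1·2 + 3·5 = 17
  a_3 = 1·17 + 3·2 = 23
  a_4 = 1·23 + 3·17 = 74
  a_5 = 1·74 + 3·23 = 143
  a_6 = 1·143 + 3·74 = 365
  a_7 = 1·365 + 3·143 = 794
  a_8 = 1·794 + 3·365 = 1889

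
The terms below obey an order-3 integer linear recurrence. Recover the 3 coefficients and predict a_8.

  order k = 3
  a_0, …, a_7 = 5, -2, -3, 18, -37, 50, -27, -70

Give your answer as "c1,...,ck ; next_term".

  a_3 = -2·-3 + -1·-2 + 2·5 = 18
  a_4 = -2·18 + -1·-3 + 2·-2 = -37
  a_5 = -2·-37 + -1·18 + 2·-3 = 50
  a_6 = -2·50 + -1·-37 + 2·18 = -27
  a_7 = -2·-27 + -1·50 + 2·-37 = -70
  a_8 = -2·-70 + -1·-27 + 2·50 = 267

-2,-1,2 ; 267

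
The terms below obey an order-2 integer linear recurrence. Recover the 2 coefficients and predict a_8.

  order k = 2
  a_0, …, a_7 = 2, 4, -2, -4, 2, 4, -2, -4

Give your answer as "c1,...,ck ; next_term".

0,-1 ; 2

  a_2 = 0·4 + -1·2 = -2
  a_3 = 0·-2 + -1·4 = -4
  a_4 = 0·-4 + -1·-2 = 2
  a_5 = 0·2 + -1·-4 = 4
  a_6 = 0·4 + -1·2 = -2
  a_7 = 0·-2 + -1·4 = -4
  a_8 = 0·-4 + -1·-2 = 2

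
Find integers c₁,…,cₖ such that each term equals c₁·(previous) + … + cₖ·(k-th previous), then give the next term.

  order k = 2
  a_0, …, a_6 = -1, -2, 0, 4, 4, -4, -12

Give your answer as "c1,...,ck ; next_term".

1,-2 ; -4

  a_2 = 1·-2 + -2·-1 = 0
  a_3 = 1·0 + -2·-2 = 4
  a_4 = 1·4 + -2·0 = 4
  a_5 = 1·4 + -2·4 = -4
  a_6 = 1·-4 + -2·4 = -12
  a_7 = 1·-12 + -2·-4 = -4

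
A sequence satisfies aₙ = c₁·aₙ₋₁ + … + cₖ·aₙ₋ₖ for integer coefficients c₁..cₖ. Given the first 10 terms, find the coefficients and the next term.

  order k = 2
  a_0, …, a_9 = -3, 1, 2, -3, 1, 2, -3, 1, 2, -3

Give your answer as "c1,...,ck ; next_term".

  a_2 = -1·1 + -1·-3 = 2
  a_3 = -1·2 + -1·1 = -3
  a_4 = -1·-3 + -1·2 = 1
  a_5 = -1·1 + -1·-3 = 2
  a_6 = -1·2 + -1·1 = -3
  a_7 = -1·-3 + -1·2 = 1
  a_8 = -1·1 + -1·-3 = 2
  a_9 = -1·2 + -1·1 = -3
  a_10 = -1·-3 + -1·2 = 1

-1,-1 ; 1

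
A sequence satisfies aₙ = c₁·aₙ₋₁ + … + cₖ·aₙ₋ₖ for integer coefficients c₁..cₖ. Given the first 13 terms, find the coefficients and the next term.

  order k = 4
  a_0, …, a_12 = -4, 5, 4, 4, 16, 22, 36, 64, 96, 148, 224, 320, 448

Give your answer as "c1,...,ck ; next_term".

  a_4 = 2·4 + 0·4 + 0·5 + -2·-4 = 16
  a_5 = 2·16 + 0·4 + 0·4 + -2·5 = 22
  a_6 = 2·22 + 0·16 + 0·4 + -2·4 = 36
  a_7 = 2·36 + 0·22 + 0·16 + -2·4 = 64
  a_8 = 2·64 + 0·36 + 0·22 + -2·16 = 96
  a_9 = 2·96 + 0·64 + 0·36 + -2·22 = 148
  a_10 = 2·148 + 0·96 + 0·64 + -2·36 = 224
  a_11 = 2·224 + 0·148 + 0·96 + -2·64 = 320
  a_12 = 2·320 + 0·224 + 0·148 + -2·96 = 448
  a_13 = 2·448 + 0·320 + 0·224 + -2·148 = 600

2,0,0,-2 ; 600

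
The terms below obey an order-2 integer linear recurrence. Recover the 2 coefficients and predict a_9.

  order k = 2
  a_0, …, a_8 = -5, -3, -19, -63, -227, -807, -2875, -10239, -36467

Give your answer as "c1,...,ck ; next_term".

3,2 ; -129879

  a_2 = 3·-3 + 2·-5 = -19
  a_3 = 3·-19 + 2·-3 = -63
  a_4 = 3·-63 + 2·-19 = -227
  a_5 = 3·-227 + 2·-63 = -807
  a_6 = 3·-807 + 2·-227 = -2875
  a_7 = 3·-2875 + 2·-807 = -10239
  a_8 = 3·-10239 + 2·-2875 = -36467
  a_9 = 3·-36467 + 2·-10239 = -129879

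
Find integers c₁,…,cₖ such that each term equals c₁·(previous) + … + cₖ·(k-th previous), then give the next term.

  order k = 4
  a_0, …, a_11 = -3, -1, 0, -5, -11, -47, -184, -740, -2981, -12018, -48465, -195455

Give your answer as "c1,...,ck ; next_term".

4,1,-3,-2 ; -788269

  a_4 = 4·-5 + 1·0 + -3·-1 + -2·-3 = -11
  a_5 = 4·-11 + 1·-5 + -3·0 + -2·-1 = -47
  a_6 = 4·-47 + 1·-11 + -3·-5 + -2·0 = -184
  a_7 = 4·-184 + 1·-47 + -3·-11 + -2·-5 = -740
  a_8 = 4·-740 + 1·-184 + -3·-47 + -2·-11 = -2981
  a_9 = 4·-2981 + 1·-740 + -3·-184 + -2·-47 = -12018
  a_10 = 4·-12018 + 1·-2981 + -3·-740 + -2·-184 = -48465
  a_11 = 4·-48465 + 1·-12018 + -3·-2981 + -2·-740 = -195455
  a_12 = 4·-195455 + 1·-48465 + -3·-12018 + -2·-2981 = -788269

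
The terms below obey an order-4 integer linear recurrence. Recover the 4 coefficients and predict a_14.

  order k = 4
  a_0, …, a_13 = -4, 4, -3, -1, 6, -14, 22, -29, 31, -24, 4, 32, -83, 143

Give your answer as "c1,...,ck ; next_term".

-1,1,1,-1 ; -198

  a_4 = -1·-1 + 1·-3 + 1·4 + -1·-4 = 6
  a_5 = -1·6 + 1·-1 + 1·-3 + -1·4 = -14
  a_6 = -1·-14 + 1·6 + 1·-1 + -1·-3 = 22
  a_7 = -1·22 + 1·-14 + 1·6 + -1·-1 = -29
  a_8 = -1·-29 + 1·22 + 1·-14 + -1·6 = 31
  a_9 = -1·31 + 1·-29 + 1·22 + -1·-14 = -24
  a_10 = -1·-24 + 1·31 + 1·-29 + -1·22 = 4
  a_11 = -1·4 + 1·-24 + 1·31 + -1·-29 = 32
  a_12 = -1·32 + 1·4 + 1·-24 + -1·31 = -83
  a_13 = -1·-83 + 1·32 + 1·4 + -1·-24 = 143
  a_14 = -1·143 + 1·-83 + 1·32 + -1·4 = -198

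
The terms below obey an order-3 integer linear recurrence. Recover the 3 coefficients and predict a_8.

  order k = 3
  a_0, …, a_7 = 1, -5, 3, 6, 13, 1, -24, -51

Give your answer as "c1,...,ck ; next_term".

1,-1,-2 ; -29

  a_3 = 1·3 + -1·-5 + -2·1 = 6
  a_4 = 1·6 + -1·3 + -2·-5 = 13
  a_5 = 1·13 + -1·6 + -2·3 = 1
  a_6 = 1·1 + -1·13 + -2·6 = -24
  a_7 = 1·-24 + -1·1 + -2·13 = -51
  a_8 = 1·-51 + -1·-24 + -2·1 = -29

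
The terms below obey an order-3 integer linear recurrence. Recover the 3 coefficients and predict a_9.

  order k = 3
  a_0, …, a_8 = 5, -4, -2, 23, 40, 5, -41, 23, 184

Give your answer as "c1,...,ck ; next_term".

  a_3 = 2·-2 + -3·-4 + 3·5 = 23
  a_4 = 2·23 + -3·-2 + 3·-4 = 40
  a_5 = 2·40 + -3·23 + 3·-2 = 5
  a_6 = 2·5 + -3·40 + 3·23 = -41
  a_7 = 2·-41 + -3·5 + 3·40 = 23
  a_8 = 2·23 + -3·-41 + 3·5 = 184
  a_9 = 2·184 + -3·23 + 3·-41 = 176

2,-3,3 ; 176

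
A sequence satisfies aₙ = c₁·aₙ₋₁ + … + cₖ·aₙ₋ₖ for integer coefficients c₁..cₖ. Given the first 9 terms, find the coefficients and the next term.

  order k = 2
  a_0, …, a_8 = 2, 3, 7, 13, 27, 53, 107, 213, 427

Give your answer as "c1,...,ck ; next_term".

1,2 ; 853

  a_2 = 1·3 + 2·2 = 7
  a_3 = 1·7 + 2·3 = 13
  a_4 = 1·13 + 2·7 = 27
  a_5 = 1·27 + 2·13 = 53
  a_6 = 1·53 + 2·27 = 107
  a_7 = 1·107 + 2·53 = 213
  a_8 = 1·213 + 2·107 = 427
  a_9 = 1·427 + 2·213 = 853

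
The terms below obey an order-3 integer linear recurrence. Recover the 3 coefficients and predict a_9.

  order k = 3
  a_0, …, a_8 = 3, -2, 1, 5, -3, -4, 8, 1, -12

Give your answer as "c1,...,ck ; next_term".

  a_3 = 0·1 + -1·-2 + 1·3 = 5
  a_4 = 0·5 + -1·1 + 1·-2 = -3
  a_5 = 0·-3 + -1·5 + 1·1 = -4
  a_6 = 0·-4 + -1·-3 + 1·5 = 8
  a_7 = 0·8 + -1·-4 + 1·-3 = 1
  a_8 = 0·1 + -1·8 + 1·-4 = -12
  a_9 = 0·-12 + -1·1 + 1·8 = 7

0,-1,1 ; 7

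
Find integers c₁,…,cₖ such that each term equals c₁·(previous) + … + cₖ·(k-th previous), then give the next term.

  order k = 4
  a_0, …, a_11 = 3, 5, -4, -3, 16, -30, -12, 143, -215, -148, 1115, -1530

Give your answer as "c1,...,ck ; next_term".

  a_4 = -1·-3 + -3·-4 + 2·5 + -3·3 = 16
  a_5 = -1·16 + -3·-3 + 2·-4 + -3·5 = -30
  a_6 = -1·-30 + -3·16 + 2·-3 + -3·-4 = -12
  a_7 = -1·-12 + -3·-30 + 2·16 + -3·-3 = 143
  a_8 = -1·143 + -3·-12 + 2·-30 + -3·16 = -215
  a_9 = -1·-215 + -3·143 + 2·-12 + -3·-30 = -148
  a_10 = -1·-148 + -3·-215 + 2·143 + -3·-12 = 1115
  a_11 = -1·1115 + -3·-148 + 2·-215 + -3·143 = -1530
  a_12 = -1·-1530 + -3·1115 + 2·-148 + -3·-215 = -1466

-1,-3,2,-3 ; -1466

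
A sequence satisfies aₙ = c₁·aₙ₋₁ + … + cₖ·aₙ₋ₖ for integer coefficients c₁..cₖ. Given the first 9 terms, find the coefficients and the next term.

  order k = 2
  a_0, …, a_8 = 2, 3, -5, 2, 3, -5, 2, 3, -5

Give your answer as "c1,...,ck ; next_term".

  a_2 = -1·3 + -1·2 = -5
  a_3 = -1·-5 + -1·3 = 2
  a_4 = -1·2 + -1·-5 = 3
  a_5 = -1·3 + -1·2 = -5
  a_6 = -1·-5 + -1·3 = 2
  a_7 = -1·2 + -1·-5 = 3
  a_8 = -1·3 + -1·2 = -5
  a_9 = -1·-5 + -1·3 = 2

-1,-1 ; 2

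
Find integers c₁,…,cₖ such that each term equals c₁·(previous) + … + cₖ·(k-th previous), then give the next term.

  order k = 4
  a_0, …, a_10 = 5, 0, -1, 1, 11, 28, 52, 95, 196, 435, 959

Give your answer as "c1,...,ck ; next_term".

  a_4 = 3·1 + -3·-1 + 2·0 + 1·5 = 11
  a_5 = 3·11 + -3·1 + 2·-1 + 1·0 = 28
  a_6 = 3·28 + -3·11 + 2·1 + 1·-1 = 52
  a_7 = 3·52 + -3·28 + 2·11 + 1·1 = 95
  a_8 = 3·95 + -3·52 + 2·28 + 1·11 = 196
  a_9 = 3·196 + -3·95 + 2·52 + 1·28 = 435
  a_10 = 3·435 + -3·196 + 2·95 + 1·52 = 959
  a_11 = 3·959 + -3·435 + 2·196 + 1·95 = 2059

3,-3,2,1 ; 2059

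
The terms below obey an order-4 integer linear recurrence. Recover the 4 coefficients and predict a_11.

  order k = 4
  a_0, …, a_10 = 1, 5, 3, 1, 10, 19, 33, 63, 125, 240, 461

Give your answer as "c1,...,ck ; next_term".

1,1,1,1 ; 889

  a_4 = 1·1 + 1·3 + 1·5 + 1·1 = 10
  a_5 = 1·10 + 1·1 + 1·3 + 1·5 = 19
  a_6 = 1·19 + 1·10 + 1·1 + 1·3 = 33
  a_7 = 1·33 + 1·19 + 1·10 + 1·1 = 63
  a_8 = 1·63 + 1·33 + 1·19 + 1·10 = 125
  a_9 = 1·125 + 1·63 + 1·33 + 1·19 = 240
  a_10 = 1·240 + 1·125 + 1·63 + 1·33 = 461
  a_11 = 1·461 + 1·240 + 1·125 + 1·63 = 889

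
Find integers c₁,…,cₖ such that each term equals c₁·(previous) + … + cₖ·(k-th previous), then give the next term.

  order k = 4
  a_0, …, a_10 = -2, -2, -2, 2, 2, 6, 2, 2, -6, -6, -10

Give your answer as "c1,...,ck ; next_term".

  a_4 = 0·2 + 1·-2 + -1·-2 + -1·-2 = 2
  a_5 = 0·2 + 1·2 + -1·-2 + -1·-2 = 6
  a_6 = 0·6 + 1·2 + -1·2 + -1·-2 = 2
  a_7 = 0·2 + 1·6 + -1·2 + -1·2 = 2
  a_8 = 0·2 + 1·2 + -1·6 + -1·2 = -6
  a_9 = 0·-6 + 1·2 + -1·2 + -1·6 = -6
  a_10 = 0·-6 + 1·-6 + -1·2 + -1·2 = -10
  a_11 = 0·-10 + 1·-6 + -1·-6 + -1·2 = -2

0,1,-1,-1 ; -2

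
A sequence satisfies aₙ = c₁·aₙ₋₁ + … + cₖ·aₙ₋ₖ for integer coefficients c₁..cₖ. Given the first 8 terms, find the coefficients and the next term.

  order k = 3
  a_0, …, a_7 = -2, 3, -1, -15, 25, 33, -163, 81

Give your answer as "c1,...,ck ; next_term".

  a_3 = -1·-1 + -4·3 + 2·-2 = -15
  a_4 = -1·-15 + -4·-1 + 2·3 = 25
  a_5 = -1·25 + -4·-15 + 2·-1 = 33
  a_6 = -1·33 + -4·25 + 2·-15 = -163
  a_7 = -1·-163 + -4·33 + 2·25 = 81
  a_8 = -1·81 + -4·-163 + 2·33 = 637

-1,-4,2 ; 637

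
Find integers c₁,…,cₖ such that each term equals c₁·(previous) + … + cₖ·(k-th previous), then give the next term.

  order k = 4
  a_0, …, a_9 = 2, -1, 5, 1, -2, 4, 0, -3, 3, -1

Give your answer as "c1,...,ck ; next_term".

1,0,1,-1 ; -4

  a_4 = 1·1 + 0·5 + 1·-1 + -1·2 = -2
  a_5 = 1·-2 + 0·1 + 1·5 + -1·-1 = 4
  a_6 = 1·4 + 0·-2 + 1·1 + -1·5 = 0
  a_7 = 1·0 + 0·4 + 1·-2 + -1·1 = -3
  a_8 = 1·-3 + 0·0 + 1·4 + -1·-2 = 3
  a_9 = 1·3 + 0·-3 + 1·0 + -1·4 = -1
  a_10 = 1·-1 + 0·3 + 1·-3 + -1·0 = -4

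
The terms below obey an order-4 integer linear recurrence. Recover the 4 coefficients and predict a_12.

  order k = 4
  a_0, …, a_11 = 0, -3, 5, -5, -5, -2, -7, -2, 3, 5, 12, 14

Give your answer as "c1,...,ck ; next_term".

1,0,0,-1 ; 11

  a_4 = 1·-5 + 0·5 + 0·-3 + -1·0 = -5
  a_5 = 1·-5 + 0·-5 + 0·5 + -1·-3 = -2
  a_6 = 1·-2 + 0·-5 + 0·-5 + -1·5 = -7
  a_7 = 1·-7 + 0·-2 + 0·-5 + -1·-5 = -2
  a_8 = 1·-2 + 0·-7 + 0·-2 + -1·-5 = 3
  a_9 = 1·3 + 0·-2 + 0·-7 + -1·-2 = 5
  a_10 = 1·5 + 0·3 + 0·-2 + -1·-7 = 12
  a_11 = 1·12 + 0·5 + 0·3 + -1·-2 = 14
  a_12 = 1·14 + 0·12 + 0·5 + -1·3 = 11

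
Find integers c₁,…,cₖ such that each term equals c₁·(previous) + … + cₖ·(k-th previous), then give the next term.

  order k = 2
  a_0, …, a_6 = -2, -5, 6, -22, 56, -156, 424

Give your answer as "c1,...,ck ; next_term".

-2,2 ; -1160

  a_2 = -2·-5 + 2·-2 = 6
  a_3 = -2·6 + 2·-5 = -22
  a_4 = -2·-22 + 2·6 = 56
  a_5 = -2·56 + 2·-22 = -156
  a_6 = -2·-156 + 2·56 = 424
  a_7 = -2·424 + 2·-156 = -1160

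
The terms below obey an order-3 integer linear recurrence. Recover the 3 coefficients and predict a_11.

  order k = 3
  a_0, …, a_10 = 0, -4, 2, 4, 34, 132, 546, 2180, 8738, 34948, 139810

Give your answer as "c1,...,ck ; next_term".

  a_3 = 4·2 + 1·-4 + -4·0 = 4
  a_4 = 4·4 + 1·2 + -4·-4 = 34
  a_5 = 4·34 + 1·4 + -4·2 = 132
  a_6 = 4·132 + 1·34 + -4·4 = 546
  a_7 = 4·546 + 1·132 + -4·34 = 2180
  a_8 = 4·2180 + 1·546 + -4·132 = 8738
  a_9 = 4·8738 + 1·2180 + -4·546 = 34948
  a_10 = 4·34948 + 1·8738 + -4·2180 = 139810
  a_11 = 4·139810 + 1·34948 + -4·8738 = 559236

4,1,-4 ; 559236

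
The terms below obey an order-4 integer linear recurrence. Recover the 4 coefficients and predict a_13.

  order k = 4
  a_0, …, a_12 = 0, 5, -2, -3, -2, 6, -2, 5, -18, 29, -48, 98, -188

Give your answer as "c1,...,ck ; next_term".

  a_4 = -2·-3 + -1·-2 + -2·5 + -1·0 = -2
  a_5 = -2·-2 + -1·-3 + -2·-2 + -1·5 = 6
  a_6 = -2·6 + -1·-2 + -2·-3 + -1·-2 = -2
  a_7 = -2·-2 + -1·6 + -2·-2 + -1·-3 = 5
  a_8 = -2·5 + -1·-2 + -2·6 + -1·-2 = -18
  a_9 = -2·-18 + -1·5 + -2·-2 + -1·6 = 29
  a_10 = -2·29 + -1·-18 + -2·5 + -1·-2 = -48
  a_11 = -2·-48 + -1·29 + -2·-18 + -1·5 = 98
  a_12 = -2·98 + -1·-48 + -2·29 + -1·-18 = -188
  a_13 = -2·-188 + -1·98 + -2·-48 + -1·29 = 345

-2,-1,-2,-1 ; 345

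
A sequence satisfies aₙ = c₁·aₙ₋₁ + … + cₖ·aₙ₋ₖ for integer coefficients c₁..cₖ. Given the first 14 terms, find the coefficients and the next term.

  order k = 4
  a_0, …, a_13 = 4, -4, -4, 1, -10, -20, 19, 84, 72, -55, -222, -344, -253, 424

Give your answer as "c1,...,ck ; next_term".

2,-4,3,-4 ; 1716

  a_4 = 2·1 + -4·-4 + 3·-4 + -4·4 = -10
  a_5 = 2·-10 + -4·1 + 3·-4 + -4·-4 = -20
  a_6 = 2·-20 + -4·-10 + 3·1 + -4·-4 = 19
  a_7 = 2·19 + -4·-20 + 3·-10 + -4·1 = 84
  a_8 = 2·84 + -4·19 + 3·-20 + -4·-10 = 72
  a_9 = 2·72 + -4·84 + 3·19 + -4·-20 = -55
  a_10 = 2·-55 + -4·72 + 3·84 + -4·19 = -222
  a_11 = 2·-222 + -4·-55 + 3·72 + -4·84 = -344
  a_12 = 2·-344 + -4·-222 + 3·-55 + -4·72 = -253
  a_13 = 2·-253 + -4·-344 + 3·-222 + -4·-55 = 424
  a_14 = 2·424 + -4·-253 + 3·-344 + -4·-222 = 1716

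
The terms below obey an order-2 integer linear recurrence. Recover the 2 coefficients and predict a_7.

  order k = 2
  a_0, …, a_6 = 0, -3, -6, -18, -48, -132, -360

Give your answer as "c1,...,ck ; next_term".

  a_2 = 2·-3 + 2·0 = -6
  a_3 = 2·-6 + 2·-3 = -18
  a_4 = 2·-18 + 2·-6 = -48
  a_5 = 2·-48 + 2·-18 = -132
  a_6 = 2·-132 + 2·-48 = -360
  a_7 = 2·-360 + 2·-132 = -984

2,2 ; -984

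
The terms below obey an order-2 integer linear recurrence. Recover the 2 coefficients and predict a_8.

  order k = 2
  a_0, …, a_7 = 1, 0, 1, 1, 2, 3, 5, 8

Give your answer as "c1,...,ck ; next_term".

  a_2 = 1·0 + 1·1 = 1
  a_3 = 1·1 + 1·0 = 1
  a_4 = 1·1 + 1·1 = 2
  a_5 = 1·2 + 1·1 = 3
  a_6 = 1·3 + 1·2 = 5
  a_7 = 1·5 + 1·3 = 8
  a_8 = 1·8 + 1·5 = 13

1,1 ; 13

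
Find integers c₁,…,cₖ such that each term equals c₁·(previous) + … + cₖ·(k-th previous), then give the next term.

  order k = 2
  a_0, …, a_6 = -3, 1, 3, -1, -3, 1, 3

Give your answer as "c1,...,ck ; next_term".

  a_2 = 0·1 + -1·-3 = 3
  a_3 = 0·3 + -1·1 = -1
  a_4 = 0·-1 + -1·3 = -3
  a_5 = 0·-3 + -1·-1 = 1
  a_6 = 0·1 + -1·-3 = 3
  a_7 = 0·3 + -1·1 = -1

0,-1 ; -1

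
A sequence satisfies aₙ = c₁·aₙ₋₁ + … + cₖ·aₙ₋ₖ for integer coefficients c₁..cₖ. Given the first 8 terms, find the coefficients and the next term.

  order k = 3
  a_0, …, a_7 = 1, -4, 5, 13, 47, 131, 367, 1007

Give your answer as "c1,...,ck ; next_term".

3,0,-2 ; 2759

  a_3 = 3·5 + 0·-4 + -2·1 = 13
  a_4 = 3·13 + 0·5 + -2·-4 = 47
  a_5 = 3·47 + 0·13 + -2·5 = 131
  a_6 = 3·131 + 0·47 + -2·13 = 367
  a_7 = 3·367 + 0·131 + -2·47 = 1007
  a_8 = 3·1007 + 0·367 + -2·131 = 2759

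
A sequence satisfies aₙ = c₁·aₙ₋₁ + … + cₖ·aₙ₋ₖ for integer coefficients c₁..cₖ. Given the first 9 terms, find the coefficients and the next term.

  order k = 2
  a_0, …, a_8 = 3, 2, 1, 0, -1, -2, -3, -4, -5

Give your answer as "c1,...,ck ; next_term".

2,-1 ; -6

  a_2 = 2·2 + -1·3 = 1
  a_3 = 2·1 + -1·2 = 0
  a_4 = 2·0 + -1·1 = -1
  a_5 = 2·-1 + -1·0 = -2
  a_6 = 2·-2 + -1·-1 = -3
  a_7 = 2·-3 + -1·-2 = -4
  a_8 = 2·-4 + -1·-3 = -5
  a_9 = 2·-5 + -1·-4 = -6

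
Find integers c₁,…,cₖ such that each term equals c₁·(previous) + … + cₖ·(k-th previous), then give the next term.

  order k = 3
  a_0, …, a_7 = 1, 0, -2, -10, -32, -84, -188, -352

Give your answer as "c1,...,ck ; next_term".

4,-4,-2 ; -488

  a_3 = 4·-2 + -4·0 + -2·1 = -10
  a_4 = 4·-10 + -4·-2 + -2·0 = -32
  a_5 = 4·-32 + -4·-10 + -2·-2 = -84
  a_6 = 4·-84 + -4·-32 + -2·-10 = -188
  a_7 = 4·-188 + -4·-84 + -2·-32 = -352
  a_8 = 4·-352 + -4·-188 + -2·-84 = -488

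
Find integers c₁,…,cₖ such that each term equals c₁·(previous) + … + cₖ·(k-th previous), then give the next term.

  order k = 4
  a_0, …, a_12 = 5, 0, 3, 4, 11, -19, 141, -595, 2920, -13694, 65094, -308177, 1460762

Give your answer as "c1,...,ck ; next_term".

-4,4,3,3 ; -6921556

  a_4 = -4·4 + 4·3 + 3·0 + 3·5 = 11
  a_5 = -4·11 + 4·4 + 3·3 + 3·0 = -19
  a_6 = -4·-19 + 4·11 + 3·4 + 3·3 = 141
  a_7 = -4·141 + 4·-19 + 3·11 + 3·4 = -595
  a_8 = -4·-595 + 4·141 + 3·-19 + 3·11 = 2920
  a_9 = -4·2920 + 4·-595 + 3·141 + 3·-19 = -13694
  a_10 = -4·-13694 + 4·2920 + 3·-595 + 3·141 = 65094
  a_11 = -4·65094 + 4·-13694 + 3·2920 + 3·-595 = -308177
  a_12 = -4·-308177 + 4·65094 + 3·-13694 + 3·2920 = 1460762
  a_13 = -4·1460762 + 4·-308177 + 3·65094 + 3·-13694 = -6921556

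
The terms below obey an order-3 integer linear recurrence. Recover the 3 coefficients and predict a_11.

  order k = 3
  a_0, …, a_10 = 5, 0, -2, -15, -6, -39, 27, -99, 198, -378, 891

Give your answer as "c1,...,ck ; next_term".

0,3,-3 ; -1728

  a_3 = 0·-2 + 3·0 + -3·5 = -15
  a_4 = 0·-15 + 3·-2 + -3·0 = -6
  a_5 = 0·-6 + 3·-15 + -3·-2 = -39
  a_6 = 0·-39 + 3·-6 + -3·-15 = 27
  a_7 = 0·27 + 3·-39 + -3·-6 = -99
  a_8 = 0·-99 + 3·27 + -3·-39 = 198
  a_9 = 0·198 + 3·-99 + -3·27 = -378
  a_10 = 0·-378 + 3·198 + -3·-99 = 891
  a_11 = 0·891 + 3·-378 + -3·198 = -1728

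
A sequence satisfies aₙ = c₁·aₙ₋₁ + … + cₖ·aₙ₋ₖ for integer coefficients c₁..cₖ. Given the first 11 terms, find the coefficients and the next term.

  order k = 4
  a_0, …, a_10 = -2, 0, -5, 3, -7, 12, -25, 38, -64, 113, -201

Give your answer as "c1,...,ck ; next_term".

-1,0,-1,2 ; 341

  a_4 = -1·3 + 0·-5 + -1·0 + 2·-2 = -7
  a_5 = -1·-7 + 0·3 + -1·-5 + 2·0 = 12
  a_6 = -1·12 + 0·-7 + -1·3 + 2·-5 = -25
  a_7 = -1·-25 + 0·12 + -1·-7 + 2·3 = 38
  a_8 = -1·38 + 0·-25 + -1·12 + 2·-7 = -64
  a_9 = -1·-64 + 0·38 + -1·-25 + 2·12 = 113
  a_10 = -1·113 + 0·-64 + -1·38 + 2·-25 = -201
  a_11 = -1·-201 + 0·113 + -1·-64 + 2·38 = 341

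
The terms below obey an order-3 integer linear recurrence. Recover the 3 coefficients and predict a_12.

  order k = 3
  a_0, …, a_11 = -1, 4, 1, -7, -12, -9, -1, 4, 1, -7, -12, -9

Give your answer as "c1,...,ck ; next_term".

2,-2,1 ; -1

  a_3 = 2·1 + -2·4 + 1·-1 = -7
  a_4 = 2·-7 + -2·1 + 1·4 = -12
  a_5 = 2·-12 + -2·-7 + 1·1 = -9
  a_6 = 2·-9 + -2·-12 + 1·-7 = -1
  a_7 = 2·-1 + -2·-9 + 1·-12 = 4
  a_8 = 2·4 + -2·-1 + 1·-9 = 1
  a_9 = 2·1 + -2·4 + 1·-1 = -7
  a_10 = 2·-7 + -2·1 + 1·4 = -12
  a_11 = 2·-12 + -2·-7 + 1·1 = -9
  a_12 = 2·-9 + -2·-12 + 1·-7 = -1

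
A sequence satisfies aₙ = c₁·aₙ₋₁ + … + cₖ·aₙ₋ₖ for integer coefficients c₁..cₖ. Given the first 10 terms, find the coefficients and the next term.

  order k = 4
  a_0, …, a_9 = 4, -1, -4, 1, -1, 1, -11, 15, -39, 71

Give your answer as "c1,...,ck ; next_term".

  a_4 = -1·1 + 2·-4 + 0·-1 + 2·4 = -1
  a_5 = -1·-1 + 2·1 + 0·-4 + 2·-1 = 1
  a_6 = -1·1 + 2·-1 + 0·1 + 2·-4 = -11
  a_7 = -1·-11 + 2·1 + 0·-1 + 2·1 = 15
  a_8 = -1·15 + 2·-11 + 0·1 + 2·-1 = -39
  a_9 = -1·-39 + 2·15 + 0·-11 + 2·1 = 71
  a_10 = -1·71 + 2·-39 + 0·15 + 2·-11 = -171

-1,2,0,2 ; -171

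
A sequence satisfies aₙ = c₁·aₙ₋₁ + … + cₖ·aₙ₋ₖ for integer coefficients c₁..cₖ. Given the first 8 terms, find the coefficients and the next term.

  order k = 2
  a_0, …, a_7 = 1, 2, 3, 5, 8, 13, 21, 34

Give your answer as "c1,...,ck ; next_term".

1,1 ; 55

  a_2 = 1·2 + 1·1 = 3
  a_3 = 1·3 + 1·2 = 5
  a_4 = 1·5 + 1·3 = 8
  a_5 = 1·8 + 1·5 = 13
  a_6 = 1·13 + 1·8 = 21
  a_7 = 1·21 + 1·13 = 34
  a_8 = 1·34 + 1·21 = 55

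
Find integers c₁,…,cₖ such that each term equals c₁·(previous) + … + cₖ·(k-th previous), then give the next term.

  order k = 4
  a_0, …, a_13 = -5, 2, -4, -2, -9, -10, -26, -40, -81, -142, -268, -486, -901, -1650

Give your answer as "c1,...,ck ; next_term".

0,2,2,1 ; -3042

  a_4 = 0·-2 + 2·-4 + 2·2 + 1·-5 = -9
  a_5 = 0·-9 + 2·-2 + 2·-4 + 1·2 = -10
  a_6 = 0·-10 + 2·-9 + 2·-2 + 1·-4 = -26
  a_7 = 0·-26 + 2·-10 + 2·-9 + 1·-2 = -40
  a_8 = 0·-40 + 2·-26 + 2·-10 + 1·-9 = -81
  a_9 = 0·-81 + 2·-40 + 2·-26 + 1·-10 = -142
  a_10 = 0·-142 + 2·-81 + 2·-40 + 1·-26 = -268
  a_11 = 0·-268 + 2·-142 + 2·-81 + 1·-40 = -486
  a_12 = 0·-486 + 2·-268 + 2·-142 + 1·-81 = -901
  a_13 = 0·-901 + 2·-486 + 2·-268 + 1·-142 = -1650
  a_14 = 0·-1650 + 2·-901 + 2·-486 + 1·-268 = -3042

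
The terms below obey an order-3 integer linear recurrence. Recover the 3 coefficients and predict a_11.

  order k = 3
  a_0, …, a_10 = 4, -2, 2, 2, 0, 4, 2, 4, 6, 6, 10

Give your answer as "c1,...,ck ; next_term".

  a_3 = 0·2 + 1·-2 + 1·4 = 2
  a_4 = 0·2 + 1·2 + 1·-2 = 0
  a_5 = 0·0 + 1·2 + 1·2 = 4
  a_6 = 0·4 + 1·0 + 1·2 = 2
  a_7 = 0·2 + 1·4 + 1·0 = 4
  a_8 = 0·4 + 1·2 + 1·4 = 6
  a_9 = 0·6 + 1·4 + 1·2 = 6
  a_10 = 0·6 + 1·6 + 1·4 = 10
  a_11 = 0·10 + 1·6 + 1·6 = 12

0,1,1 ; 12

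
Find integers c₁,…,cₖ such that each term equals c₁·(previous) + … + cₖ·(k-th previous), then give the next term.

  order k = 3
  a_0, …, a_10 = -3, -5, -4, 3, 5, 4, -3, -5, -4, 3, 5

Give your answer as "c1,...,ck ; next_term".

  a_3 = 0·-4 + 0·-5 + -1·-3 = 3
  a_4 = 0·3 + 0·-4 + -1·-5 = 5
  a_5 = 0·5 + 0·3 + -1·-4 = 4
  a_6 = 0·4 + 0·5 + -1·3 = -3
  a_7 = 0·-3 + 0·4 + -1·5 = -5
  a_8 = 0·-5 + 0·-3 + -1·4 = -4
  a_9 = 0·-4 + 0·-5 + -1·-3 = 3
  a_10 = 0·3 + 0·-4 + -1·-5 = 5
  a_11 = 0·5 + 0·3 + -1·-4 = 4

0,0,-1 ; 4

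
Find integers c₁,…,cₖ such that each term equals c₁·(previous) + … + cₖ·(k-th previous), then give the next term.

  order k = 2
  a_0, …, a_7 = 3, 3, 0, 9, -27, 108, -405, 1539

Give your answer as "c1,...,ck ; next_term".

  a_2 = -3·3 + 3·3 = 0
  a_3 = -3·0 + 3·3 = 9
  a_4 = -3·9 + 3·0 = -27
  a_5 = -3·-27 + 3·9 = 108
  a_6 = -3·108 + 3·-27 = -405
  a_7 = -3·-405 + 3·108 = 1539
  a_8 = -3·1539 + 3·-405 = -5832

-3,3 ; -5832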